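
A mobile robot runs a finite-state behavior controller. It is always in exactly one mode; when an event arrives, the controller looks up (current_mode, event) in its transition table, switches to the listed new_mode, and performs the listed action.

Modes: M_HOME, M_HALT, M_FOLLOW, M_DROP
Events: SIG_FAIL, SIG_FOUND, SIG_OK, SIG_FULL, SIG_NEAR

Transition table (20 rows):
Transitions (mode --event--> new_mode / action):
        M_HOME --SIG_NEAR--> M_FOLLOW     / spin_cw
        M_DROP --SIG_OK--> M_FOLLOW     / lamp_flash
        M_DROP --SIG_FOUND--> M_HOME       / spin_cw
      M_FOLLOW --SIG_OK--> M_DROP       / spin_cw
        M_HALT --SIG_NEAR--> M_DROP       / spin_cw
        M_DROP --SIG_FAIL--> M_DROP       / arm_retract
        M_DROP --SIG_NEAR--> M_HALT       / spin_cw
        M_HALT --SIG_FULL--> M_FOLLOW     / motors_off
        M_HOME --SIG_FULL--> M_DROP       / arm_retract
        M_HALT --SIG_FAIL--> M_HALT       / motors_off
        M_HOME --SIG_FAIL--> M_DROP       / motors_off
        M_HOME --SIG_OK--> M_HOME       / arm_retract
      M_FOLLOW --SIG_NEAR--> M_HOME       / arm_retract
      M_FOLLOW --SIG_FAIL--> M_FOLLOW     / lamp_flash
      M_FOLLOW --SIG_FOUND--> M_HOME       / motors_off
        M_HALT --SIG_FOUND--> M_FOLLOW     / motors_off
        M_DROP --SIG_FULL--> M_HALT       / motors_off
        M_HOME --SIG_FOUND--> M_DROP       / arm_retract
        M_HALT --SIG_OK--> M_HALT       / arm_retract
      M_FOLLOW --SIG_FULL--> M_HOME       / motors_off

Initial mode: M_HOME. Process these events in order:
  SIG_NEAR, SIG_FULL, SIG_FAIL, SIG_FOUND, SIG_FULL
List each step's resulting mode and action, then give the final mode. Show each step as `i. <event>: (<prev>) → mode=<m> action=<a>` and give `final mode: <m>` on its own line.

final mode: M_DROP

1. SIG_NEAR: (M_HOME) → mode=M_FOLLOW action=spin_cw
2. SIG_FULL: (M_FOLLOW) → mode=M_HOME action=motors_off
3. SIG_FAIL: (M_HOME) → mode=M_DROP action=motors_off
4. SIG_FOUND: (M_DROP) → mode=M_HOME action=spin_cw
5. SIG_FULL: (M_HOME) → mode=M_DROP action=arm_retract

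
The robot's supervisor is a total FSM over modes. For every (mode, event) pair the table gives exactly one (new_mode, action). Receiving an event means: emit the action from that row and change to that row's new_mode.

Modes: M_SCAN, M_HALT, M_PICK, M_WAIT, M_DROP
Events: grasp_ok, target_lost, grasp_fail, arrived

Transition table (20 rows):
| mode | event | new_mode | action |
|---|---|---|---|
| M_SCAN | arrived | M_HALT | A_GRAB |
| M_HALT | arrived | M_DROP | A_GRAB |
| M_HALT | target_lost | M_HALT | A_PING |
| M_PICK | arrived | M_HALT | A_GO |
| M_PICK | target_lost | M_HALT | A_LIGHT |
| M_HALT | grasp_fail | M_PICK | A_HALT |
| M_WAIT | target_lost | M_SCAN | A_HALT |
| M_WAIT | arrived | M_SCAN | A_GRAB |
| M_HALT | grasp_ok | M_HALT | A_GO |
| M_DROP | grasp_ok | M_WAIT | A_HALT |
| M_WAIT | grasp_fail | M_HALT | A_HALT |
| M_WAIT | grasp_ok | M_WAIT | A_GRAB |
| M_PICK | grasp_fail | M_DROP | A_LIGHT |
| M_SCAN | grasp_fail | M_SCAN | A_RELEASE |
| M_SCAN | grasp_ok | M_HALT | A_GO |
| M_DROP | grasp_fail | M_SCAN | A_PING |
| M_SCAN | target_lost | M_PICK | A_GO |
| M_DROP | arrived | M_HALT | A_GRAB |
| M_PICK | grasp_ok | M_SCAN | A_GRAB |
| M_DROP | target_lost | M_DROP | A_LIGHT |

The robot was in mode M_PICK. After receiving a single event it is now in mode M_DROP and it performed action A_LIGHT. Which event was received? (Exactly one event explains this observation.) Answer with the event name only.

grasp_fail

try grasp_ok: (M_PICK, grasp_ok) → (M_SCAN, A_GRAB)
try target_lost: (M_PICK, target_lost) → (M_HALT, A_LIGHT)
try grasp_fail: (M_PICK, grasp_fail) → (M_DROP, A_LIGHT)  ← matches
try arrived: (M_PICK, arrived) → (M_HALT, A_GO)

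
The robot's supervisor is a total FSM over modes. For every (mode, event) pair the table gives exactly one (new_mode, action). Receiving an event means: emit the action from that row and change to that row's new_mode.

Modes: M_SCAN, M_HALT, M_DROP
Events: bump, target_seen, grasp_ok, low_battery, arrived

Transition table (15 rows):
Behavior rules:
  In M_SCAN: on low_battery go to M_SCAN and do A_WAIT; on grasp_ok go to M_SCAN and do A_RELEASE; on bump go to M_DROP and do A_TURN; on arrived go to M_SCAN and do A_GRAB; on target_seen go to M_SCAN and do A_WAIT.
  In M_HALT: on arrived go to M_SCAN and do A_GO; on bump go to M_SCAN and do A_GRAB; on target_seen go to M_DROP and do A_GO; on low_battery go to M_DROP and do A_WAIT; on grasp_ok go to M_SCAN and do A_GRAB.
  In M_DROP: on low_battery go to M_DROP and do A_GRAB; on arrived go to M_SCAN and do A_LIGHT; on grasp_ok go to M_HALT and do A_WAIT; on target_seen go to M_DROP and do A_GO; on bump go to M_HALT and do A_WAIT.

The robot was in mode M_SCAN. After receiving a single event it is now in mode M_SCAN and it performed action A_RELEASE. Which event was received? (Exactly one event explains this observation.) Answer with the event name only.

try bump: (M_SCAN, bump) → (M_DROP, A_TURN)
try target_seen: (M_SCAN, target_seen) → (M_SCAN, A_WAIT)
try grasp_ok: (M_SCAN, grasp_ok) → (M_SCAN, A_RELEASE)  ← matches
try low_battery: (M_SCAN, low_battery) → (M_SCAN, A_WAIT)
try arrived: (M_SCAN, arrived) → (M_SCAN, A_GRAB)

grasp_ok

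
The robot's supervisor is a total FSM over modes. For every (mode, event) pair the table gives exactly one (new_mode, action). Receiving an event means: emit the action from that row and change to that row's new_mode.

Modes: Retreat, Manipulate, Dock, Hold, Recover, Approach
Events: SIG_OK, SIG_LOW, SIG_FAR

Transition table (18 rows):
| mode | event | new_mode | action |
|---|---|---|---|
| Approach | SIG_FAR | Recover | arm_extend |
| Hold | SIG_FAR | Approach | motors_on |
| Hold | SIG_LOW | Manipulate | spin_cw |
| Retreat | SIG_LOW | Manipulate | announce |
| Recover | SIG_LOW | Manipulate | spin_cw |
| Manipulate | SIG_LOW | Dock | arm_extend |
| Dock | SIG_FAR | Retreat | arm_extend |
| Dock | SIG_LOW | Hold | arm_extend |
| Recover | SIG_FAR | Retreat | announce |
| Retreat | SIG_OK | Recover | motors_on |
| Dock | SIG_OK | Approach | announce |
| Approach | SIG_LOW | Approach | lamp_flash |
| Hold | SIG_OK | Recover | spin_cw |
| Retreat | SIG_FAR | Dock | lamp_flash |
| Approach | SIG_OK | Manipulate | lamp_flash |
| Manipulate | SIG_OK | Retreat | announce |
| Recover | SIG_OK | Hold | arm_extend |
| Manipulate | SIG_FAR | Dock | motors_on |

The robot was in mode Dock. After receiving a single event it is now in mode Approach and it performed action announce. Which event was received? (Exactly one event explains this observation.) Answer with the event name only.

SIG_OK

try SIG_OK: (Dock, SIG_OK) → (Approach, announce)  ← matches
try SIG_LOW: (Dock, SIG_LOW) → (Hold, arm_extend)
try SIG_FAR: (Dock, SIG_FAR) → (Retreat, arm_extend)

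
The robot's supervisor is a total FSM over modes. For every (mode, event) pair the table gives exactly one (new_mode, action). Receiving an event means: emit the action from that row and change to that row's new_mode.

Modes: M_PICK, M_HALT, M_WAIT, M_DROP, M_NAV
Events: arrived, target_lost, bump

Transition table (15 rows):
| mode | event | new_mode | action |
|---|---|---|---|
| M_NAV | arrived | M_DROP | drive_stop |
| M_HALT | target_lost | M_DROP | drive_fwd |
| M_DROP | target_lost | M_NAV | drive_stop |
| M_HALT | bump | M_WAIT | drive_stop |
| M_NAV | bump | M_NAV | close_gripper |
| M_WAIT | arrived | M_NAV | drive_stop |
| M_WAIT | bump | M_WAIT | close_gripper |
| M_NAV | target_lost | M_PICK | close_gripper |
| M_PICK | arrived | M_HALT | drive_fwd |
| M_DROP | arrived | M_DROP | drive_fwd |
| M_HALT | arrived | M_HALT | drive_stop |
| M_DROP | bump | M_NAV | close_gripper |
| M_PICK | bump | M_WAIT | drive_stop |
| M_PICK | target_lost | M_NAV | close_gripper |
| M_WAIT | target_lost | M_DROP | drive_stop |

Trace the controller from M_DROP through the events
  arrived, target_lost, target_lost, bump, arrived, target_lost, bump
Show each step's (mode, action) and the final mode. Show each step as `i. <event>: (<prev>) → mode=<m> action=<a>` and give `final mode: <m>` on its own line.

final mode: M_WAIT

1. arrived: (M_DROP) → mode=M_DROP action=drive_fwd
2. target_lost: (M_DROP) → mode=M_NAV action=drive_stop
3. target_lost: (M_NAV) → mode=M_PICK action=close_gripper
4. bump: (M_PICK) → mode=M_WAIT action=drive_stop
5. arrived: (M_WAIT) → mode=M_NAV action=drive_stop
6. target_lost: (M_NAV) → mode=M_PICK action=close_gripper
7. bump: (M_PICK) → mode=M_WAIT action=drive_stop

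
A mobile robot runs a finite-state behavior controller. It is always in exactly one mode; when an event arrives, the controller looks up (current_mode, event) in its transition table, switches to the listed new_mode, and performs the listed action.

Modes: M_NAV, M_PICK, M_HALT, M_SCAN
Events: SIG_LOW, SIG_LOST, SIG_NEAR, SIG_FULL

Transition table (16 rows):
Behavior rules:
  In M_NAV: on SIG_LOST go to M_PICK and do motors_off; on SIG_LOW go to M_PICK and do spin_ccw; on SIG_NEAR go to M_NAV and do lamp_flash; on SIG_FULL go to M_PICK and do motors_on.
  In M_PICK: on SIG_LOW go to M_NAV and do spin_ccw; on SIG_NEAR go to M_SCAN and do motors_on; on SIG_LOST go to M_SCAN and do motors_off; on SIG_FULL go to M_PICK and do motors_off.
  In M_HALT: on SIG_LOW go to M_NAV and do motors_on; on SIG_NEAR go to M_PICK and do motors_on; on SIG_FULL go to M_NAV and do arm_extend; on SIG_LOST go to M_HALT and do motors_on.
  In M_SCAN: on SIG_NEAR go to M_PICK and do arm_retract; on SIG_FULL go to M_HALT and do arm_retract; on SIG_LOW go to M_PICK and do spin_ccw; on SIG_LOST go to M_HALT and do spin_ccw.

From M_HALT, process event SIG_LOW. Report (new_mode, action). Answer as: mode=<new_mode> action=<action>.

mode=M_NAV action=motors_on

current mode = M_HALT; filter table to that mode:
  (M_HALT, SIG_LOW) → (M_NAV, motors_on)  ← event matches
  (M_HALT, SIG_NEAR) → (M_PICK, motors_on)
  (M_HALT, SIG_FULL) → (M_NAV, arm_extend)
  (M_HALT, SIG_LOST) → (M_HALT, motors_on)
event = SIG_LOW selects (M_NAV, motors_on)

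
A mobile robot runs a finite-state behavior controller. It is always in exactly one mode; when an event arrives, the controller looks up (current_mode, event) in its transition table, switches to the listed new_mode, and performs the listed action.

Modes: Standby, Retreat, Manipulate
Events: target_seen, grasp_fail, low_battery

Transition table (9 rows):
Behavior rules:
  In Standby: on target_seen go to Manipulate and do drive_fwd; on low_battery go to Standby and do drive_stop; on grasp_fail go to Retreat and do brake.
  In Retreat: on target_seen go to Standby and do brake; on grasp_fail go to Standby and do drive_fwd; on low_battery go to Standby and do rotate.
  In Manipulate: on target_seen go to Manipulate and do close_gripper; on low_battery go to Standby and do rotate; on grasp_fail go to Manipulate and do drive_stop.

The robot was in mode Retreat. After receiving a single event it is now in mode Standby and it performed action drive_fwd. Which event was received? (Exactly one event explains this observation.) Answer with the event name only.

try target_seen: (Retreat, target_seen) → (Standby, brake)
try grasp_fail: (Retreat, grasp_fail) → (Standby, drive_fwd)  ← matches
try low_battery: (Retreat, low_battery) → (Standby, rotate)

grasp_fail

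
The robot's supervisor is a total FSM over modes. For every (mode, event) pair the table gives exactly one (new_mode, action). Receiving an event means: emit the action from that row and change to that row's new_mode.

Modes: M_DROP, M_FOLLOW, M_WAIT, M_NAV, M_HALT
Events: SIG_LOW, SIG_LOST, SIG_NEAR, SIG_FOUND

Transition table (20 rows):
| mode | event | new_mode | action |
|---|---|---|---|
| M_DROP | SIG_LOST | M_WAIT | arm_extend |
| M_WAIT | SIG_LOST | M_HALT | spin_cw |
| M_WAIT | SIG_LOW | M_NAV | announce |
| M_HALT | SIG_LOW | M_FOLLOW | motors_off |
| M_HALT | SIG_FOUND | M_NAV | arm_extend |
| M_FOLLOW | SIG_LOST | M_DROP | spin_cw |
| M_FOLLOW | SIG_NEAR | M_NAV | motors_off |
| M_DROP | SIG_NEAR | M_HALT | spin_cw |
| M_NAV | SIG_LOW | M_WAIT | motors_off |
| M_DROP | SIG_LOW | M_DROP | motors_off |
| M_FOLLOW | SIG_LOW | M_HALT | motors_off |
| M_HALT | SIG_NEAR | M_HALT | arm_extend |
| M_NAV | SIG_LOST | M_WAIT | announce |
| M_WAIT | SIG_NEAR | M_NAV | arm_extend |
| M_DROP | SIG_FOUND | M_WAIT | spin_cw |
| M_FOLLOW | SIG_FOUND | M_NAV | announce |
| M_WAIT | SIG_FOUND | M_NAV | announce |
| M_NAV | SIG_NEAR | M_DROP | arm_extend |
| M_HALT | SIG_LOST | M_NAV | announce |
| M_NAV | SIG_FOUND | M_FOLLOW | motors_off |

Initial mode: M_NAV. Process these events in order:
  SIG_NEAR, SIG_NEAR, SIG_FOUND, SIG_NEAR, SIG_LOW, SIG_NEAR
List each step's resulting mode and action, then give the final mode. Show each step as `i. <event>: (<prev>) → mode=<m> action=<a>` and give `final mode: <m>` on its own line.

1. SIG_NEAR: (M_NAV) → mode=M_DROP action=arm_extend
2. SIG_NEAR: (M_DROP) → mode=M_HALT action=spin_cw
3. SIG_FOUND: (M_HALT) → mode=M_NAV action=arm_extend
4. SIG_NEAR: (M_NAV) → mode=M_DROP action=arm_extend
5. SIG_LOW: (M_DROP) → mode=M_DROP action=motors_off
6. SIG_NEAR: (M_DROP) → mode=M_HALT action=spin_cw

final mode: M_HALT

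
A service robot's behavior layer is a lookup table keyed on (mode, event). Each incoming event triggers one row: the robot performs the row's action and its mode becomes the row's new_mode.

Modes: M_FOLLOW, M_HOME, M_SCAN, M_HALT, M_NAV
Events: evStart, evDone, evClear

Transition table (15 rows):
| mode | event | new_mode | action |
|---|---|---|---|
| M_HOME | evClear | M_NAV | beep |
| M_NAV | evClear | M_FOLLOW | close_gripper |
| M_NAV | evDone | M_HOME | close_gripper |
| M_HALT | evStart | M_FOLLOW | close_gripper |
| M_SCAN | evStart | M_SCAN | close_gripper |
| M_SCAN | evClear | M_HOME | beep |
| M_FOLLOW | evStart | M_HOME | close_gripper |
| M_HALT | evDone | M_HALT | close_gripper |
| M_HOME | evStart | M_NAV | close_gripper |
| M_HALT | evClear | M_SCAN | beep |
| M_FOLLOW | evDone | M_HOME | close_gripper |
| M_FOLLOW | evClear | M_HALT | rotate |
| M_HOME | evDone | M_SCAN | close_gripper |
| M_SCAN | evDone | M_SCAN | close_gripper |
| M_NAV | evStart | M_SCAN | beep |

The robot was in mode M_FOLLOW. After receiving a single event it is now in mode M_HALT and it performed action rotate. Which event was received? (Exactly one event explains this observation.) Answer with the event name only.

evClear

try evStart: (M_FOLLOW, evStart) → (M_HOME, close_gripper)
try evDone: (M_FOLLOW, evDone) → (M_HOME, close_gripper)
try evClear: (M_FOLLOW, evClear) → (M_HALT, rotate)  ← matches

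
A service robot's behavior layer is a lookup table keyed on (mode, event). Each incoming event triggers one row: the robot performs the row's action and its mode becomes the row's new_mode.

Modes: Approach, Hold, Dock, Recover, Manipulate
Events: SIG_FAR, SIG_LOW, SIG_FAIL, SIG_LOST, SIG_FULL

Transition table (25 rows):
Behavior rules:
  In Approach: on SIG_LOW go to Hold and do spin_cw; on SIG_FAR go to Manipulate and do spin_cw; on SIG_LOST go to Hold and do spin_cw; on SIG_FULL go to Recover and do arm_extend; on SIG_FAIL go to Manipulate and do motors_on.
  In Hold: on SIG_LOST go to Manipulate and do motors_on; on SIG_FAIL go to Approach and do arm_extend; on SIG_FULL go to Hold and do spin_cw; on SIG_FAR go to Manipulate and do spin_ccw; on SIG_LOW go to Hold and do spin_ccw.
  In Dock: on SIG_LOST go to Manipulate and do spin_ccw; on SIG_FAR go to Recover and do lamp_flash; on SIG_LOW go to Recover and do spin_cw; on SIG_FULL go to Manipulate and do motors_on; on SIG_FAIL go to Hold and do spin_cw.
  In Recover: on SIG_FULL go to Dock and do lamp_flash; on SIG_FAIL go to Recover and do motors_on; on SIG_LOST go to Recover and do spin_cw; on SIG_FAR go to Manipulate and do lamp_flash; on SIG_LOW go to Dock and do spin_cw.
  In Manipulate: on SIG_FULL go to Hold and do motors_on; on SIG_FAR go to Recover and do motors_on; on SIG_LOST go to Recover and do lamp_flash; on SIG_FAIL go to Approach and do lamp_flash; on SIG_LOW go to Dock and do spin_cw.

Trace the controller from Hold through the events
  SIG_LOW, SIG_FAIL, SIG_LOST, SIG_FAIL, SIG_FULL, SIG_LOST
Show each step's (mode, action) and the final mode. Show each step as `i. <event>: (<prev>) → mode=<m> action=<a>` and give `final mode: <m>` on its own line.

1. SIG_LOW: (Hold) → mode=Hold action=spin_ccw
2. SIG_FAIL: (Hold) → mode=Approach action=arm_extend
3. SIG_LOST: (Approach) → mode=Hold action=spin_cw
4. SIG_FAIL: (Hold) → mode=Approach action=arm_extend
5. SIG_FULL: (Approach) → mode=Recover action=arm_extend
6. SIG_LOST: (Recover) → mode=Recover action=spin_cw

final mode: Recover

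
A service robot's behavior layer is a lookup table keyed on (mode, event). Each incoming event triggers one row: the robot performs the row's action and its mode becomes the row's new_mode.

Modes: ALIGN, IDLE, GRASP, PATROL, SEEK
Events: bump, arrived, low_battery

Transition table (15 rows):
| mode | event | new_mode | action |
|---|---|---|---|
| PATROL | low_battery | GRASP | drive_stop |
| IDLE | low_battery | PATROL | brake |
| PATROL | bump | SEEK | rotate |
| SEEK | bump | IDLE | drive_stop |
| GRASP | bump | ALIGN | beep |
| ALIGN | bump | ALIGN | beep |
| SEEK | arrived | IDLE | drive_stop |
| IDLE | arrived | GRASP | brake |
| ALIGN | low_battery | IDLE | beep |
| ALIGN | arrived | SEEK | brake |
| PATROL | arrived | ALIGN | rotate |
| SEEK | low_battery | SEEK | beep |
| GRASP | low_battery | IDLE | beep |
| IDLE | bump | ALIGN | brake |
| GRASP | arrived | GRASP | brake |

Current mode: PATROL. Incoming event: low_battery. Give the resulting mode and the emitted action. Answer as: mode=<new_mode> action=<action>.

mode=GRASP action=drive_stop

current mode = PATROL; filter table to that mode:
  (PATROL, low_battery) → (GRASP, drive_stop)  ← event matches
  (PATROL, bump) → (SEEK, rotate)
  (PATROL, arrived) → (ALIGN, rotate)
event = low_battery selects (GRASP, drive_stop)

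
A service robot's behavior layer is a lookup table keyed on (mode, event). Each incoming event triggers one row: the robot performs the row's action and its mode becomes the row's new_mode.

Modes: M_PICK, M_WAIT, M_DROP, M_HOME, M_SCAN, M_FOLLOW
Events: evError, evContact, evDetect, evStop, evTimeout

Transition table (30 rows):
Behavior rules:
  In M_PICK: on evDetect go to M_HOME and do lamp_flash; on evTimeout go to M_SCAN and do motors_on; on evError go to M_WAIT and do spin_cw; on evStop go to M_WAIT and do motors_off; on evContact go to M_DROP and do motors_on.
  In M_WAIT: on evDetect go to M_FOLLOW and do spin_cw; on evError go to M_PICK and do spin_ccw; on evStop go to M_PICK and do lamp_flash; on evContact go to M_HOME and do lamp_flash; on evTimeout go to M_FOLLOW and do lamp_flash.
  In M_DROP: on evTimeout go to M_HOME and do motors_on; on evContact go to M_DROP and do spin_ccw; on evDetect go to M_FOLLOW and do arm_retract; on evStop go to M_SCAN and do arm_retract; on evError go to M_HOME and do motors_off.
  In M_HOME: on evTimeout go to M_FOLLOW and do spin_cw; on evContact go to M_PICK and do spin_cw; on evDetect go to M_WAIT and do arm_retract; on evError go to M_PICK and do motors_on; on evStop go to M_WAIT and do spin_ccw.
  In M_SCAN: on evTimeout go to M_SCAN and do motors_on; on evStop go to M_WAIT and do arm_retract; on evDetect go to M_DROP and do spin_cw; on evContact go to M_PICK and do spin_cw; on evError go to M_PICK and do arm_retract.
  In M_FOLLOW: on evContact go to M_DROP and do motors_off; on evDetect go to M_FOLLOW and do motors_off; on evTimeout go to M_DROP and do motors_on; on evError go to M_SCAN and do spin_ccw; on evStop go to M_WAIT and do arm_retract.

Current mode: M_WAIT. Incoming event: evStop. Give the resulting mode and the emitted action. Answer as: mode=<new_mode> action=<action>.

current mode = M_WAIT; filter table to that mode:
  (M_WAIT, evDetect) → (M_FOLLOW, spin_cw)
  (M_WAIT, evError) → (M_PICK, spin_ccw)
  (M_WAIT, evStop) → (M_PICK, lamp_flash)  ← event matches
  (M_WAIT, evContact) → (M_HOME, lamp_flash)
  (M_WAIT, evTimeout) → (M_FOLLOW, lamp_flash)
event = evStop selects (M_PICK, lamp_flash)

mode=M_PICK action=lamp_flash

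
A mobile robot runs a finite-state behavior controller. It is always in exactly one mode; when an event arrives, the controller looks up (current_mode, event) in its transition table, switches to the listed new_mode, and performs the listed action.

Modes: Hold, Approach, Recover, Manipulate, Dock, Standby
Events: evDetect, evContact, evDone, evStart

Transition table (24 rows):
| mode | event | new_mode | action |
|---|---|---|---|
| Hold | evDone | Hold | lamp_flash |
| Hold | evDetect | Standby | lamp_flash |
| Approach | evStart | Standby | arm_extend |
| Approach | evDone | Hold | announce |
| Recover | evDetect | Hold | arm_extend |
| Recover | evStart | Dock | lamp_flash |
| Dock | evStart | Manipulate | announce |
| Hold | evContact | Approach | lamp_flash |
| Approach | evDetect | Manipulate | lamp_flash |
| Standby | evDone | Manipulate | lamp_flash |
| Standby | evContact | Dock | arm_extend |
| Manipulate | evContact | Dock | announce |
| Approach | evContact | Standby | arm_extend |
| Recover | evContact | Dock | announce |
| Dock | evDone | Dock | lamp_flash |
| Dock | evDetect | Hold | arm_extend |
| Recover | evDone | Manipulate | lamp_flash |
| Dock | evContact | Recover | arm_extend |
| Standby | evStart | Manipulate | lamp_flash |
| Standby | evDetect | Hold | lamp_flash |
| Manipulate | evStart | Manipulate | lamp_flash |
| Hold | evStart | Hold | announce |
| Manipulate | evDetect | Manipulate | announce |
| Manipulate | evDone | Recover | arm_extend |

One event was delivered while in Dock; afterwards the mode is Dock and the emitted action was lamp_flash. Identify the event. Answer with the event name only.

try evDetect: (Dock, evDetect) → (Hold, arm_extend)
try evContact: (Dock, evContact) → (Recover, arm_extend)
try evDone: (Dock, evDone) → (Dock, lamp_flash)  ← matches
try evStart: (Dock, evStart) → (Manipulate, announce)

evDone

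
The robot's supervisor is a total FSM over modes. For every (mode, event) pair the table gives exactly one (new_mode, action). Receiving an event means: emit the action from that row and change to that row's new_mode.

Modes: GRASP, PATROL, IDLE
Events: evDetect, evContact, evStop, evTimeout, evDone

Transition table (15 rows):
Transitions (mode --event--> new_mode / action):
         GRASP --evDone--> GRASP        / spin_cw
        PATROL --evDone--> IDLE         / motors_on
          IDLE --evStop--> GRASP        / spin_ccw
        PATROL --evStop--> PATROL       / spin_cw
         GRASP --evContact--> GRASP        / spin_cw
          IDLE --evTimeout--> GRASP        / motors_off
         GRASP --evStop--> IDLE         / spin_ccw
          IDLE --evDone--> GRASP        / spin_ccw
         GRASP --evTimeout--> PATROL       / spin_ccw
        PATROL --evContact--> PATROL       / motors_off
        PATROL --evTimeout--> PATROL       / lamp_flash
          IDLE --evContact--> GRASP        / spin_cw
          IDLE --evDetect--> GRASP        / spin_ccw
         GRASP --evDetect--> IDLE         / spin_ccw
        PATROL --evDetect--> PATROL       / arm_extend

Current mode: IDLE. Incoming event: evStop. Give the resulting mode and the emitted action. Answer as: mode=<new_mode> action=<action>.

mode=GRASP action=spin_ccw

current mode = IDLE; filter table to that mode:
  (IDLE, evStop) → (GRASP, spin_ccw)  ← event matches
  (IDLE, evTimeout) → (GRASP, motors_off)
  (IDLE, evDone) → (GRASP, spin_ccw)
  (IDLE, evContact) → (GRASP, spin_cw)
  (IDLE, evDetect) → (GRASP, spin_ccw)
event = evStop selects (GRASP, spin_ccw)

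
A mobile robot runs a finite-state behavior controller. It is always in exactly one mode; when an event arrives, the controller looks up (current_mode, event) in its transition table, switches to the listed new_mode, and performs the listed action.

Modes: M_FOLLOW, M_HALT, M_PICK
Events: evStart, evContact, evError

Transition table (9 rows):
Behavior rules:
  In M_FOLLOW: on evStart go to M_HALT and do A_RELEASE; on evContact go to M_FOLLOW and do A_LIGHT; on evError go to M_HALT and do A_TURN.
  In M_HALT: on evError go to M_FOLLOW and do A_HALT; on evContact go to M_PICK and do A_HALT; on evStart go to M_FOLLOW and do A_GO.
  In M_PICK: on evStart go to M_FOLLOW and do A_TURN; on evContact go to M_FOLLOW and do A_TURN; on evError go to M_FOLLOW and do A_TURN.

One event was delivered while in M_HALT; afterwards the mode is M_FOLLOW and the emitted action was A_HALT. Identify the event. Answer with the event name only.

evError

try evStart: (M_HALT, evStart) → (M_FOLLOW, A_GO)
try evContact: (M_HALT, evContact) → (M_PICK, A_HALT)
try evError: (M_HALT, evError) → (M_FOLLOW, A_HALT)  ← matches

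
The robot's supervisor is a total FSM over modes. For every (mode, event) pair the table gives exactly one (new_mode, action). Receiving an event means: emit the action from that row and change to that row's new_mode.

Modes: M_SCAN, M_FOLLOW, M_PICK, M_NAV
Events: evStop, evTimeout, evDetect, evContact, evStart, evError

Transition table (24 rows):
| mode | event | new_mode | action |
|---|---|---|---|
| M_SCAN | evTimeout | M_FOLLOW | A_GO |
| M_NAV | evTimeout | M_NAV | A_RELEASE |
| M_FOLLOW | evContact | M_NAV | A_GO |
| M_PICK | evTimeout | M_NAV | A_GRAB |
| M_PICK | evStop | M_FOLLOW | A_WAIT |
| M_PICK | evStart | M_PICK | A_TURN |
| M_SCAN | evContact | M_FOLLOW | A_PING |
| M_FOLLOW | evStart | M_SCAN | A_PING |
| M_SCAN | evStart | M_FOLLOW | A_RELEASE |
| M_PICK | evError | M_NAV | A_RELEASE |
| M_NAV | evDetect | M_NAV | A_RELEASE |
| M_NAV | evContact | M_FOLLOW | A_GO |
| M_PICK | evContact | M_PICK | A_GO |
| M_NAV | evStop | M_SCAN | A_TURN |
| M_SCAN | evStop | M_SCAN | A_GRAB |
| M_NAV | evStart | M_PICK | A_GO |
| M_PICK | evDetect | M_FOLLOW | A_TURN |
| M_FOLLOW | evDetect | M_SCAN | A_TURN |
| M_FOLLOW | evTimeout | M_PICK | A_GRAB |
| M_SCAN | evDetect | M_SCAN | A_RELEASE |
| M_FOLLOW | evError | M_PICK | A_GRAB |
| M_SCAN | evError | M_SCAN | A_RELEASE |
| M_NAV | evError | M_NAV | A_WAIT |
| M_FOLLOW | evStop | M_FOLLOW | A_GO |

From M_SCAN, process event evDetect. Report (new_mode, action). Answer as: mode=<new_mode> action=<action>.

current mode = M_SCAN; filter table to that mode:
  (M_SCAN, evTimeout) → (M_FOLLOW, A_GO)
  (M_SCAN, evContact) → (M_FOLLOW, A_PING)
  (M_SCAN, evStart) → (M_FOLLOW, A_RELEASE)
  (M_SCAN, evStop) → (M_SCAN, A_GRAB)
  (M_SCAN, evDetect) → (M_SCAN, A_RELEASE)  ← event matches
  (M_SCAN, evError) → (M_SCAN, A_RELEASE)
event = evDetect selects (M_SCAN, A_RELEASE)

mode=M_SCAN action=A_RELEASE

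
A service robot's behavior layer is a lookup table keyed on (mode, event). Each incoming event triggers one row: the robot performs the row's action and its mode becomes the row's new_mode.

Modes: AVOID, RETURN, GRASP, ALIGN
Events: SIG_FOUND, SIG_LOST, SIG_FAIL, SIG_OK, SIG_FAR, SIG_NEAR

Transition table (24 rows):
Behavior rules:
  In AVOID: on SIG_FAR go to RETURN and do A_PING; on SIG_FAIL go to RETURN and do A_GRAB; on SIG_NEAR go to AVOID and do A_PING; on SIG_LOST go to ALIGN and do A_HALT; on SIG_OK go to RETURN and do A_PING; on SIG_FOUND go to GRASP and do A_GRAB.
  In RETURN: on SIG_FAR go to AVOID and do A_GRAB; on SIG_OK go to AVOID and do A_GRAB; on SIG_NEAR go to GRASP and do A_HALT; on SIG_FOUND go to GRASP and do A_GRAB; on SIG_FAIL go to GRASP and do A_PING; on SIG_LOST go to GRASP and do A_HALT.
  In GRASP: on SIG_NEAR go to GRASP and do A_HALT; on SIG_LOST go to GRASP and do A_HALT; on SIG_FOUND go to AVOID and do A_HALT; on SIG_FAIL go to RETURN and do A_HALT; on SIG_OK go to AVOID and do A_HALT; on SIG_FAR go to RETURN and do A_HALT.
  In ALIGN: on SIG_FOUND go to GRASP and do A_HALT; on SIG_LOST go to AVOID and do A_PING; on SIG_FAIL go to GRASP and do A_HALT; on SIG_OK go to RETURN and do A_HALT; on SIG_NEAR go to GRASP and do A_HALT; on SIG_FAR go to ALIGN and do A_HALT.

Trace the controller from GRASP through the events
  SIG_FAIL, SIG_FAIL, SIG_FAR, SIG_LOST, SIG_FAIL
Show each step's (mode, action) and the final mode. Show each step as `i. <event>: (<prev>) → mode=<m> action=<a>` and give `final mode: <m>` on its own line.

final mode: RETURN

1. SIG_FAIL: (GRASP) → mode=RETURN action=A_HALT
2. SIG_FAIL: (RETURN) → mode=GRASP action=A_PING
3. SIG_FAR: (GRASP) → mode=RETURN action=A_HALT
4. SIG_LOST: (RETURN) → mode=GRASP action=A_HALT
5. SIG_FAIL: (GRASP) → mode=RETURN action=A_HALT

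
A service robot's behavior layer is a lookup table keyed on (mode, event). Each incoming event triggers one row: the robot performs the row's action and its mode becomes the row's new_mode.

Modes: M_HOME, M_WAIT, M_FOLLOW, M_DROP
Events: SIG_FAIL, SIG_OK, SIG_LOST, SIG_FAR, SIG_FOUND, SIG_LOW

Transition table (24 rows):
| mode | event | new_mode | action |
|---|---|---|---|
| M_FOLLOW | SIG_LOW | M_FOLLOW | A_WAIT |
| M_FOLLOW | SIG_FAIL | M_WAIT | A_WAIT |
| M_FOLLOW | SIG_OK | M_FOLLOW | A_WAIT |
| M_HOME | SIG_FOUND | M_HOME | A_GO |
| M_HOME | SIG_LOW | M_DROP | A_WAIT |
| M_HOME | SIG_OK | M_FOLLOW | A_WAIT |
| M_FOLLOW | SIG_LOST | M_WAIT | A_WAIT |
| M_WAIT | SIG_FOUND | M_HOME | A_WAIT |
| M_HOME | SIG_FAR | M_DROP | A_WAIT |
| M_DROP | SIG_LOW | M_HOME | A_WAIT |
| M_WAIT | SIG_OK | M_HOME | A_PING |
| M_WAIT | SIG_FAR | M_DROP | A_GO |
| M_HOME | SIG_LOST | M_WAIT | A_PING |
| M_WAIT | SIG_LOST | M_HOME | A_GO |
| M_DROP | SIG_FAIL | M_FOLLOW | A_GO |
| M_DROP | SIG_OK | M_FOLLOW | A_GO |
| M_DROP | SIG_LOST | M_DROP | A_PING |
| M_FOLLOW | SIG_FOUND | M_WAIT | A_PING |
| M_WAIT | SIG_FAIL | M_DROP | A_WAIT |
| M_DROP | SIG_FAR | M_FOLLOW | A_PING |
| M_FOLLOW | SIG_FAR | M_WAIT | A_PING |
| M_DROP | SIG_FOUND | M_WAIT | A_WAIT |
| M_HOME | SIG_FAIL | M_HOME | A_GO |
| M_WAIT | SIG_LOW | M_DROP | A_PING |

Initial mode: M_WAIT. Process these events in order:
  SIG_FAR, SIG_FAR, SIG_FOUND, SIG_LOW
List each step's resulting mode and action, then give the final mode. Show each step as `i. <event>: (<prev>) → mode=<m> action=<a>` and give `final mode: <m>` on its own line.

1. SIG_FAR: (M_WAIT) → mode=M_DROP action=A_GO
2. SIG_FAR: (M_DROP) → mode=M_FOLLOW action=A_PING
3. SIG_FOUND: (M_FOLLOW) → mode=M_WAIT action=A_PING
4. SIG_LOW: (M_WAIT) → mode=M_DROP action=A_PING

final mode: M_DROP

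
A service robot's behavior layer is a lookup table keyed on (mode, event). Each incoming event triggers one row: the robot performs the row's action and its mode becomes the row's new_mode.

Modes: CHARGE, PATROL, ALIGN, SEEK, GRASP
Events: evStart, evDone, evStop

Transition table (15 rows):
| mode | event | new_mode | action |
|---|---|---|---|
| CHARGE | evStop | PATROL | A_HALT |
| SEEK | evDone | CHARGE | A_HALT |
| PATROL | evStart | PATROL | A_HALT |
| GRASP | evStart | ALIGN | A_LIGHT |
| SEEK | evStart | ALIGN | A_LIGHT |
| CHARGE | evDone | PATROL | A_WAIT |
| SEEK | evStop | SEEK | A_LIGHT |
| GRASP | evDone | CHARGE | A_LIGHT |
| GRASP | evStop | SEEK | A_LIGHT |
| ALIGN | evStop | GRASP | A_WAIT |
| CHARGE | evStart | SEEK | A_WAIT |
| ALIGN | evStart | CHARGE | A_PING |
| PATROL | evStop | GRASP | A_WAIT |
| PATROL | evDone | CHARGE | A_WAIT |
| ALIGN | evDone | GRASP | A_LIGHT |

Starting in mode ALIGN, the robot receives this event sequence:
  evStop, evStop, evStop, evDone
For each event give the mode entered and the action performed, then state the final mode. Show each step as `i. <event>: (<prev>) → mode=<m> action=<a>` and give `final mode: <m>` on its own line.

final mode: CHARGE

1. evStop: (ALIGN) → mode=GRASP action=A_WAIT
2. evStop: (GRASP) → mode=SEEK action=A_LIGHT
3. evStop: (SEEK) → mode=SEEK action=A_LIGHT
4. evDone: (SEEK) → mode=CHARGE action=A_HALT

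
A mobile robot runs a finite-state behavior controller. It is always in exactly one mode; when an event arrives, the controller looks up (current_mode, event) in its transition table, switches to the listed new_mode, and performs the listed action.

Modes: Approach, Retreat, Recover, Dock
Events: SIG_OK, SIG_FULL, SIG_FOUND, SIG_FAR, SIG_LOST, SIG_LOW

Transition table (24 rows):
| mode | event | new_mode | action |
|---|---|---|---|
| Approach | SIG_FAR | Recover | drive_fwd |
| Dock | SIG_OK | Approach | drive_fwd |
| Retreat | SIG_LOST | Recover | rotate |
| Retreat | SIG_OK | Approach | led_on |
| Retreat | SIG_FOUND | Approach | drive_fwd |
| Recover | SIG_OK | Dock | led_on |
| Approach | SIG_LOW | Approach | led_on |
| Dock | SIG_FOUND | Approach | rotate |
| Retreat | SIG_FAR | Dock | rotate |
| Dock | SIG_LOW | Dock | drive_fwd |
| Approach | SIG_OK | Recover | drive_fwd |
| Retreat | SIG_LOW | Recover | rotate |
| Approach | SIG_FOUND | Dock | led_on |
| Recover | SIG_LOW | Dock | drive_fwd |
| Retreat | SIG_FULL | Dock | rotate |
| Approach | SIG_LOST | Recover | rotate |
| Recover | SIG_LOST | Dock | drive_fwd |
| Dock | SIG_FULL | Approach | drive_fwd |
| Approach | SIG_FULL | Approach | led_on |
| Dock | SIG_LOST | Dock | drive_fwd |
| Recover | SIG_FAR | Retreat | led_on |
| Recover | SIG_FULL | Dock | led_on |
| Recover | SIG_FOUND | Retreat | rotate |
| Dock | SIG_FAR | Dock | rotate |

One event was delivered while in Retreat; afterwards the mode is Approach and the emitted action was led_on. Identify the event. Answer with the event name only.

try SIG_OK: (Retreat, SIG_OK) → (Approach, led_on)  ← matches
try SIG_FULL: (Retreat, SIG_FULL) → (Dock, rotate)
try SIG_FOUND: (Retreat, SIG_FOUND) → (Approach, drive_fwd)
try SIG_FAR: (Retreat, SIG_FAR) → (Dock, rotate)
try SIG_LOST: (Retreat, SIG_LOST) → (Recover, rotate)
try SIG_LOW: (Retreat, SIG_LOW) → (Recover, rotate)

SIG_OK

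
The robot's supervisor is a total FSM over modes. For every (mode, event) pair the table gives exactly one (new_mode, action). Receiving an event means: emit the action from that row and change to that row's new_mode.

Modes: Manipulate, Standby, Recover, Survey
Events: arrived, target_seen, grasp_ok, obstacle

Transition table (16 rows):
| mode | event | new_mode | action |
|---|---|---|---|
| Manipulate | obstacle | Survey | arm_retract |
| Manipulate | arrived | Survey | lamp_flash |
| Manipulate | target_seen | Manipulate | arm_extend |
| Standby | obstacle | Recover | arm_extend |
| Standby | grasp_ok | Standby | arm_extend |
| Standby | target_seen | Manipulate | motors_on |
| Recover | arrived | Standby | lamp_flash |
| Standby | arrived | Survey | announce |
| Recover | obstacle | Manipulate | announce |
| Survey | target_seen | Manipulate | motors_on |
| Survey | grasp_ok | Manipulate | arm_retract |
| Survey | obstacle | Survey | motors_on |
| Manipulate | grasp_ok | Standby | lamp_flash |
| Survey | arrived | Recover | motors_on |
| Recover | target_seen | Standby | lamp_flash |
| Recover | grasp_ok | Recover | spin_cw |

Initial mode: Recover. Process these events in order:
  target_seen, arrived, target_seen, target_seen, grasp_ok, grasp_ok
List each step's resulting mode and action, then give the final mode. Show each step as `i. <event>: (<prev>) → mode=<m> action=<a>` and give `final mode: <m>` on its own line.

1. target_seen: (Recover) → mode=Standby action=lamp_flash
2. arrived: (Standby) → mode=Survey action=announce
3. target_seen: (Survey) → mode=Manipulate action=motors_on
4. target_seen: (Manipulate) → mode=Manipulate action=arm_extend
5. grasp_ok: (Manipulate) → mode=Standby action=lamp_flash
6. grasp_ok: (Standby) → mode=Standby action=arm_extend

final mode: Standby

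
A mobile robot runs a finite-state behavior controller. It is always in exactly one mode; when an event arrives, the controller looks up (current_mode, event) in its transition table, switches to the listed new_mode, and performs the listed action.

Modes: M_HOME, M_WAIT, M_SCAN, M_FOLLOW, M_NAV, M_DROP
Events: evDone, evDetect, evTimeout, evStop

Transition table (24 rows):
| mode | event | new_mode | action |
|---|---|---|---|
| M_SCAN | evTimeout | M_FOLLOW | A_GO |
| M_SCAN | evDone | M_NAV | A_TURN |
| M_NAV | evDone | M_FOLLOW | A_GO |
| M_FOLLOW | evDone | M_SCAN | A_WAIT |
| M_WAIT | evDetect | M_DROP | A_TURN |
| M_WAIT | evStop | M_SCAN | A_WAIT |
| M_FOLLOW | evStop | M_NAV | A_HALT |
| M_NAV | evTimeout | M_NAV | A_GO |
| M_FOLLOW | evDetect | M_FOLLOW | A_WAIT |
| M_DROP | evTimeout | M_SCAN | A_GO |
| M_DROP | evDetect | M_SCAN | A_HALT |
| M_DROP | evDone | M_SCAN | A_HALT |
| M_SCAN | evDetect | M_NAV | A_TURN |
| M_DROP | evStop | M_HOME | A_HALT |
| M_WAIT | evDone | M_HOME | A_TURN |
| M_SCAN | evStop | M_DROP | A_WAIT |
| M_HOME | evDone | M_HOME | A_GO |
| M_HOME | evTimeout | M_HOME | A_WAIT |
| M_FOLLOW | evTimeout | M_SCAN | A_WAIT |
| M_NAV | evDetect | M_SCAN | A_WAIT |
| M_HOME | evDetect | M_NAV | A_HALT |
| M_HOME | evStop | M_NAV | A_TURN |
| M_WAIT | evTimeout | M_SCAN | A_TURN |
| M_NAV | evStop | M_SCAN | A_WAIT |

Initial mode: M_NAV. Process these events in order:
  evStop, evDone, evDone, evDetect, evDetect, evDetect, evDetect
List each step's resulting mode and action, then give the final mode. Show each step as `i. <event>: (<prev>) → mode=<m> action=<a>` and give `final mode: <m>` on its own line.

1. evStop: (M_NAV) → mode=M_SCAN action=A_WAIT
2. evDone: (M_SCAN) → mode=M_NAV action=A_TURN
3. evDone: (M_NAV) → mode=M_FOLLOW action=A_GO
4. evDetect: (M_FOLLOW) → mode=M_FOLLOW action=A_WAIT
5. evDetect: (M_FOLLOW) → mode=M_FOLLOW action=A_WAIT
6. evDetect: (M_FOLLOW) → mode=M_FOLLOW action=A_WAIT
7. evDetect: (M_FOLLOW) → mode=M_FOLLOW action=A_WAIT

final mode: M_FOLLOW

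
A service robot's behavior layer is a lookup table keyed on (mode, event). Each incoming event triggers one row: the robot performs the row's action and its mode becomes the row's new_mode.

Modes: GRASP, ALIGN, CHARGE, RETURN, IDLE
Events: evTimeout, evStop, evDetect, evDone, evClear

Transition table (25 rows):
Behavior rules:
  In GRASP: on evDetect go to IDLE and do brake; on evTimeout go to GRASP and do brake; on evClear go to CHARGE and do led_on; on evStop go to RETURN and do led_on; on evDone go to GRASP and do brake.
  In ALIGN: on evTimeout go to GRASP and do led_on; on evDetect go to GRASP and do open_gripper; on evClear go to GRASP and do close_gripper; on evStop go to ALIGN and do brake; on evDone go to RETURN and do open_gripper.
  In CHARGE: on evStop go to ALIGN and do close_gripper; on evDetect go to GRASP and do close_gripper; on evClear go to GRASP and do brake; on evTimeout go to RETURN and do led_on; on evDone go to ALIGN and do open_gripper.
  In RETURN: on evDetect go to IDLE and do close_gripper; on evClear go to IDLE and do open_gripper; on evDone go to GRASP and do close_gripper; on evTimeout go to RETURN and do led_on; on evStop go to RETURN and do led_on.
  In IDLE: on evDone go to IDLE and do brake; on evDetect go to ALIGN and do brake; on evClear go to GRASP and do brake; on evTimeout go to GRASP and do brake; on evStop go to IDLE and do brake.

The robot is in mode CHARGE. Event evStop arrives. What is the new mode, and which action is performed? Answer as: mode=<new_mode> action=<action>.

mode=ALIGN action=close_gripper

current mode = CHARGE; filter table to that mode:
  (CHARGE, evStop) → (ALIGN, close_gripper)  ← event matches
  (CHARGE, evDetect) → (GRASP, close_gripper)
  (CHARGE, evClear) → (GRASP, brake)
  (CHARGE, evTimeout) → (RETURN, led_on)
  (CHARGE, evDone) → (ALIGN, open_gripper)
event = evStop selects (ALIGN, close_gripper)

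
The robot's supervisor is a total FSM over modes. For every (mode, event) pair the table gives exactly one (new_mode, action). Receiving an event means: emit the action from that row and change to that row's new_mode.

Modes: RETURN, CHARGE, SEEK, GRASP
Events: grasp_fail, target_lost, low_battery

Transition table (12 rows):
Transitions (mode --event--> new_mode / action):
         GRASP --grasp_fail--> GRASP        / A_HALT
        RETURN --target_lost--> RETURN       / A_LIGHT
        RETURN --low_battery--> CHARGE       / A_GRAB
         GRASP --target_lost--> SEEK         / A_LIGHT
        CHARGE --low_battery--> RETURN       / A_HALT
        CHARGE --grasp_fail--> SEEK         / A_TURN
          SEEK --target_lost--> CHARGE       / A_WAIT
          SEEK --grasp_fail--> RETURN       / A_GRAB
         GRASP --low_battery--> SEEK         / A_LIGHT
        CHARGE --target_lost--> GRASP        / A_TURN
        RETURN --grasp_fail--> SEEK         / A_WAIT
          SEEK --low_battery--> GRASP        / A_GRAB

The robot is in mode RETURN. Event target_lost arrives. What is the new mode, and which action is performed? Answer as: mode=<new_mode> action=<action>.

current mode = RETURN; filter table to that mode:
  (RETURN, target_lost) → (RETURN, A_LIGHT)  ← event matches
  (RETURN, low_battery) → (CHARGE, A_GRAB)
  (RETURN, grasp_fail) → (SEEK, A_WAIT)
event = target_lost selects (RETURN, A_LIGHT)

mode=RETURN action=A_LIGHT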